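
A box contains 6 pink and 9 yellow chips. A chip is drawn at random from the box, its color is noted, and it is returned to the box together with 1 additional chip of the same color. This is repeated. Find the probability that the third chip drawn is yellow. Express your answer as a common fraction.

Sum over the four possibilities for the first two draws (yellow/not-yellow each), tracking how the yellow count and total change by +1 per draw.
P(third is yellow) = 3/5 ≈ 0.6000. (In a Pólya urn every draw has the same marginal probability 9/15.)

3/5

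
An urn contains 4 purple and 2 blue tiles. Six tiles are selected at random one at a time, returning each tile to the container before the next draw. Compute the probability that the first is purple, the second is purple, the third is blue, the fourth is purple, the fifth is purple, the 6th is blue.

Multiply the conditional probability of each draw in order, with replacement (the composition resets each draw).
P = (4/6) · (4/6) · (2/6) · (4/6) · (4/6) · (2/6) = 16/729 ≈ 0.0219.

16/729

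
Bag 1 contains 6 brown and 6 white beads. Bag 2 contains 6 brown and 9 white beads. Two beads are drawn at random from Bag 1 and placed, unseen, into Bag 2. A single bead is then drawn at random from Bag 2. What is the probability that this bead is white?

Condition on how many of the transferred beads are white (from Bag 1: 6 white of 12; then Bag 2 has 17 total).
  0 white: C(6,0)C(6,2)/C(12,2) = 5/22; then P = 9/17
  1 white: C(6,1)C(6,1)/C(12,2) = 6/11; then P = 10/17
  2 white: C(6,2)C(6,0)/C(12,2) = 5/22; then P = 11/17
P(white from Bag 2) = 10/17 ≈ 0.5882.

10/17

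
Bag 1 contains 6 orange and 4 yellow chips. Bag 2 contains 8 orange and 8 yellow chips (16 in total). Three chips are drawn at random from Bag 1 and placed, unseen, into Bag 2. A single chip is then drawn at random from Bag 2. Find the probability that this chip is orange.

49/95

Condition on how many of the transferred chips are orange (from Bag 1: 6 orange of 10; then Bag 2 has 19 total).
  0 orange: C(6,0)C(4,3)/C(10,3) = 1/30; then P = 8/19
  1 orange: C(6,1)C(4,2)/C(10,3) = 3/10; then P = 9/19
  2 orange: C(6,2)C(4,1)/C(10,3) = 1/2; then P = 10/19
  3 orange: C(6,3)C(4,0)/C(10,3) = 1/6; then P = 11/19
P(orange from Bag 2) = 49/95 ≈ 0.5158.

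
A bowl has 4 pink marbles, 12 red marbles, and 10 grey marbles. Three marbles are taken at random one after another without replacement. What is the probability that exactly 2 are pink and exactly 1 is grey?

3/130

Unordered draws without replacement: count favorable combinations over C(26,3).
Favorable = C(4,2) · C(12,0) · C(10,1) = 60; total = C(26,3) = 2600.
P = 60/2600 = 3/130 ≈ 0.0231.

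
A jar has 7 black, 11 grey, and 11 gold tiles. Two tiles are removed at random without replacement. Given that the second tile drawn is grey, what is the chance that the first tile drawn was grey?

5/14

P(first=grey and the second tile drawn is grey) = (11/29)·(10/28) = 55/406.
P(the second tile drawn is grey) = Σ over first color = 11/116 + 55/406 + 121/812 = 11/29.
By Bayes, P(first=grey | the second tile drawn is grey) = 55/406 / 11/29 = 5/14 ≈ 0.3571.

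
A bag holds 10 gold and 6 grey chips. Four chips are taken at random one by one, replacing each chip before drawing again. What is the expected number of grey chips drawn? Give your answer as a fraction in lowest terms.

By linearity of expectation, E[X] = Σ P(draw i is grey); each independent draw has P(grey) = 6/16.
E[X] = 4 · 6/16 = 3/2 ≈ 1.5000.

3/2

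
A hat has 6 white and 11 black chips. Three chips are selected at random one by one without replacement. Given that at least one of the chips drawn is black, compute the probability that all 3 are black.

P(all 3 black) = C(11,3)/C(17,3) = 33/136; P(at least one black) = 1 − C(6,3)/C(17,3) = 33/34.
Since 'all 3 black' ⊆ 'at least one black', P(all 3 | at least one) = 33/136 / 33/34 = 1/4 ≈ 0.2500.

1/4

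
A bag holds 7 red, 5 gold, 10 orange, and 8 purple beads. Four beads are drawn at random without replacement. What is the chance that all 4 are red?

Unordered draws without replacement: count favorable combinations over C(30,4).
Favorable = C(7,4) · C(5,0) · C(10,0) · C(8,0) = 35; total = C(30,4) = 27405.
P = 35/27405 = 1/783 ≈ 0.0013.

1/783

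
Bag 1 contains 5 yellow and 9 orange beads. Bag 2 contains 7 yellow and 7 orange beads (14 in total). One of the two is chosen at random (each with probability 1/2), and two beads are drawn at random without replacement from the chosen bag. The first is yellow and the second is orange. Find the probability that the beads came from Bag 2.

49/94

P(E | Bag 1) = 45/182; P(E | Bag 2) = 7/26.
P(E) = 1/2·45/182 + 1/2·7/26 = 47/182.
By Bayes' rule, P(Bag 2 | E) = 7/52 / 47/182 = 49/94 ≈ 0.5213.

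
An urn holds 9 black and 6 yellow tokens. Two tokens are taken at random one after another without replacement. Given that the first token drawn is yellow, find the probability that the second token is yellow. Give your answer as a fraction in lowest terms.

After removing 1 yellow, the urn has 5 yellow out of 14 remaining.
P(second is yellow | given) = 5/14 ≈ 0.3571.

5/14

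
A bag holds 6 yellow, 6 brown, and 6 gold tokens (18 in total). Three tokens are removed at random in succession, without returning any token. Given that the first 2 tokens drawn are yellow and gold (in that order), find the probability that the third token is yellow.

5/16

After removing 1 yellow, 1 gold, the bag has 5 yellow out of 16 remaining.
P(third is yellow | given) = 5/16 ≈ 0.3125.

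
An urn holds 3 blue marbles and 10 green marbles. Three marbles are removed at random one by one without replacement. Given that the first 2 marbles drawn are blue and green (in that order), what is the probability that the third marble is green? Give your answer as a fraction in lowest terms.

After removing 1 blue, 1 green, the urn has 9 green out of 11 remaining.
P(third is green | given) = 9/11 ≈ 0.8182.

9/11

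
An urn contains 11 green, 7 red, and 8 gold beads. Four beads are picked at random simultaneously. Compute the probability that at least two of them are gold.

2681/7475

Sum the hypergeometric tail for j = 2,…,4 gold beads.
Favorable = C(8,2)·C(18,2) + C(8,3)·C(18,1) + C(8,4)·C(18,0) = 5362; total = C(26,4) = 14950.
P = 5362/14950 = 2681/7475 ≈ 0.3587.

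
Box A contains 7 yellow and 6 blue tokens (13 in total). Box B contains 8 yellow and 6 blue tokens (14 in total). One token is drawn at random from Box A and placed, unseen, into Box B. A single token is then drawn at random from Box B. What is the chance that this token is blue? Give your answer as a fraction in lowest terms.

Condition on how many of the transferred tokens are blue (from Box A: 6 blue of 13; then Box B has 15 total).
  0 blue: C(6,0)C(7,1)/C(13,1) = 7/13; then P = 6/15
  1 blue: C(6,1)C(7,0)/C(13,1) = 6/13; then P = 7/15
P(blue from Box B) = 28/65 ≈ 0.4308.

28/65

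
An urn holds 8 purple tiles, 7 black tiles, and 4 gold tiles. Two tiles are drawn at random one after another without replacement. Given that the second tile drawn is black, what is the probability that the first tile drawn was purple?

P(first=purple and the second tile drawn is black) = (8/19)·(7/18) = 28/171.
P(the second tile drawn is black) = Σ over first color = 28/171 + 7/57 + 14/171 = 7/19.
By Bayes, P(first=purple | the second tile drawn is black) = 28/171 / 7/19 = 4/9 ≈ 0.4444.

4/9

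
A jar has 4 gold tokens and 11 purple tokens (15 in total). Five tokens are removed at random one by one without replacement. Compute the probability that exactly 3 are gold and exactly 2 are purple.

Unordered draws without replacement: count favorable combinations over C(15,5).
Favorable = C(4,3) · C(11,2) = 220; total = C(15,5) = 3003.
P = 220/3003 = 20/273 ≈ 0.0733.

20/273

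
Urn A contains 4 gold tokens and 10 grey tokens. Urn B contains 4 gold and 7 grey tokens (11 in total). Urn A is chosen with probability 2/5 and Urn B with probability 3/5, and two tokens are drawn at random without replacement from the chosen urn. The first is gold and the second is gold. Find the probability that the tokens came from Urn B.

P(E | Urn A) = 6/91; P(E | Urn B) = 6/55.
P(E) = 2/5·6/91 + 3/5·6/55 = 2298/25025.
By Bayes' rule, P(Urn B | E) = 18/275 / 2298/25025 = 273/383 ≈ 0.7128.

273/383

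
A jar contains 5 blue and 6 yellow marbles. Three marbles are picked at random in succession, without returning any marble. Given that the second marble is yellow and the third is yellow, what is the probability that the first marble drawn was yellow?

P(first=yellow and the second marble is yellow and the third is yellow) = (6/11)·(5/10)·(4/9) = 4/33.
P(E) = Σ over first color = 5/33 + 4/33 = 3/11.
By Bayes, P(first=yellow | E) = 4/33 / 3/11 = 4/9 ≈ 0.4444.

4/9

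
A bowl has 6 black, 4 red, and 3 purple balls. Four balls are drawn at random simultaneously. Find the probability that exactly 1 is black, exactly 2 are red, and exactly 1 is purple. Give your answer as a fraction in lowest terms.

108/715

Unordered draws without replacement: count favorable combinations over C(13,4).
Favorable = C(6,1) · C(4,2) · C(3,1) = 108; total = C(13,4) = 715.
P = 108/715 = 108/715 ≈ 0.1510.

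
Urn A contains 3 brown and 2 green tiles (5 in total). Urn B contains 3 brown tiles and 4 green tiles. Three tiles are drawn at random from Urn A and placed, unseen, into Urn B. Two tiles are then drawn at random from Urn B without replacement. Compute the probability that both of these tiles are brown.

31/150

Condition on how many of the transferred tiles are brown (from Urn A: 3 brown of 5; then Urn B has 10 total).
  1 brown: C(3,1)C(2,2)/C(5,3) = 3/10; then P = C(4,2)/C(10,2) = 2/15
  2 brown: C(3,2)C(2,1)/C(5,3) = 3/5; then P = C(5,2)/C(10,2) = 2/9
  3 brown: C(3,3)C(2,0)/C(5,3) = 1/10; then P = C(6,2)/C(10,2) = 1/3
P(both brown) = 31/150 ≈ 0.2067.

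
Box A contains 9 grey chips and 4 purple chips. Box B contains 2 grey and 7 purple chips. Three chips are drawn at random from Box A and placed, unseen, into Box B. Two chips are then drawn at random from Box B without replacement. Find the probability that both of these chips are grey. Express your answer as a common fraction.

Condition on how many of the transferred chips are grey (from Box A: 9 grey of 13; then Box B has 12 total).
  0 grey: C(9,0)C(4,3)/C(13,3) = 2/143; then P = C(2,2)/C(12,2) = 1/66
  1 grey: C(9,1)C(4,2)/C(13,3) = 27/143; then P = C(3,2)/C(12,2) = 1/22
  2 grey: C(9,2)C(4,1)/C(13,3) = 72/143; then P = C(4,2)/C(12,2) = 1/11
  3 grey: C(9,3)C(4,0)/C(13,3) = 42/143; then P = C(5,2)/C(12,2) = 5/33
P(both grey) = 85/858 ≈ 0.0991.

85/858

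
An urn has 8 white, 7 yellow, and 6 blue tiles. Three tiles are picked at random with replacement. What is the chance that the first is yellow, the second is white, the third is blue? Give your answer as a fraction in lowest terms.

Multiply the conditional probability of each draw in order, with replacement (the composition resets each draw).
P = (7/21) · (8/21) · (6/21) = 16/441 ≈ 0.0363.

16/441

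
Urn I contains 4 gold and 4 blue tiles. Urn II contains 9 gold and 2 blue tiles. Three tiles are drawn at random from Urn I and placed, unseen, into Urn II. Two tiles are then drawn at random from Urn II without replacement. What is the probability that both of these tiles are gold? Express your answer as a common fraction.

27/49

Condition on how many of the transferred tiles are gold (from Urn I: 4 gold of 8; then Urn II has 14 total).
  0 gold: C(4,0)C(4,3)/C(8,3) = 1/14; then P = C(9,2)/C(14,2) = 36/91
  1 gold: C(4,1)C(4,2)/C(8,3) = 3/7; then P = C(10,2)/C(14,2) = 45/91
  2 gold: C(4,2)C(4,1)/C(8,3) = 3/7; then P = C(11,2)/C(14,2) = 55/91
  3 gold: C(4,3)C(4,0)/C(8,3) = 1/14; then P = C(12,2)/C(14,2) = 66/91
P(both gold) = 27/49 ≈ 0.5510.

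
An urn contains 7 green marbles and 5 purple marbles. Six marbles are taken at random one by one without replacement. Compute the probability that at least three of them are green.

29/33

Sum the hypergeometric tail for j = 3,…,6 green marbles.
Favorable = C(7,3)·C(5,3) + C(7,4)·C(5,2) + C(7,5)·C(5,1) + C(7,6)·C(5,0) = 812; total = C(12,6) = 924.
P = 812/924 = 29/33 ≈ 0.8788.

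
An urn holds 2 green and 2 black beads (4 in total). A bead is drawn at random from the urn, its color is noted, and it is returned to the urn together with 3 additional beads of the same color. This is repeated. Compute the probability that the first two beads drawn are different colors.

Either green then black, or black then green; after the first draw the total is 7.
P = (2/4)·(2/7) + (2/4)·(2/7) = 2/7 ≈ 0.2857.

2/7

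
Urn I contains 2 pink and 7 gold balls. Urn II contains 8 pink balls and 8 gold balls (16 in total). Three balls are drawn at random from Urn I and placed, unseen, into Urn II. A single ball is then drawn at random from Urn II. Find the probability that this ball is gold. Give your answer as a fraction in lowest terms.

31/57

Condition on how many of the transferred balls are gold (from Urn I: 7 gold of 9; then Urn II has 19 total).
  1 gold: C(7,1)C(2,2)/C(9,3) = 1/12; then P = 9/19
  2 gold: C(7,2)C(2,1)/C(9,3) = 1/2; then P = 10/19
  3 gold: C(7,3)C(2,0)/C(9,3) = 5/12; then P = 11/19
P(gold from Urn II) = 31/57 ≈ 0.5439.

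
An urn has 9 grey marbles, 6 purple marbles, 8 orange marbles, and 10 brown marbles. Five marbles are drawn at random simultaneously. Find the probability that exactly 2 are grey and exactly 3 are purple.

30/9889

Unordered draws without replacement: count favorable combinations over C(33,5).
Favorable = C(9,2) · C(6,3) · C(8,0) · C(10,0) = 720; total = C(33,5) = 237336.
P = 720/237336 = 30/9889 ≈ 0.0030.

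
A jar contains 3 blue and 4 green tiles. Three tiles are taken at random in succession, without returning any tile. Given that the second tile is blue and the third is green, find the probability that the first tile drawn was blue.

2/5

P(first=blue and the second tile is blue and the third is green) = (3/7)·(2/6)·(4/5) = 4/35.
P(E) = Σ over first color = 4/35 + 6/35 = 2/7.
By Bayes, P(first=blue | E) = 4/35 / 2/7 = 2/5 ≈ 0.4000.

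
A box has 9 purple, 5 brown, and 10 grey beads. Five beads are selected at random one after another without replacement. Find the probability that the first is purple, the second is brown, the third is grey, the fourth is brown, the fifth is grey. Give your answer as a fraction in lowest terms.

Multiply the conditional probability of each draw in order, without replacement, so each draw removes one from its color and from the total.
P = (9/24) · (5/23) · (10/22) · (4/21) · (9/20) = 45/14168 ≈ 0.0032.

45/14168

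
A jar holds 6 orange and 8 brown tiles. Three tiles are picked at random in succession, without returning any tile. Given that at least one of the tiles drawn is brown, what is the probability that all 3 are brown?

7/43

P(all 3 brown) = C(8,3)/C(14,3) = 2/13; P(at least one brown) = 1 − C(6,3)/C(14,3) = 86/91.
Since 'all 3 brown' ⊆ 'at least one brown', P(all 3 | at least one) = 2/13 / 86/91 = 7/43 ≈ 0.1628.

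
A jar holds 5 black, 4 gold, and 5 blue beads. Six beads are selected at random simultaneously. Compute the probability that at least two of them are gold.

85/143

Sum the hypergeometric tail for j = 2,…,4 gold beads.
Favorable = C(4,2)·C(10,4) + C(4,3)·C(10,3) + C(4,4)·C(10,2) = 1785; total = C(14,6) = 3003.
P = 1785/3003 = 85/143 ≈ 0.5944.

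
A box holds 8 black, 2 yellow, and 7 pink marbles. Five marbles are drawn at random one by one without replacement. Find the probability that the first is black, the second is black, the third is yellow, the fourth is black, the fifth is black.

Multiply the conditional probability of each draw in order, without replacement, so each draw removes one from its color and from the total.
P = (8/17) · (7/16) · (2/15) · (6/14) · (5/13) = 1/221 ≈ 0.0045.

1/221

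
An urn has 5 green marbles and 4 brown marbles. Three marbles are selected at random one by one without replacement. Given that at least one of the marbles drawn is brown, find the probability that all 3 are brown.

P(all 3 brown) = C(4,3)/C(9,3) = 1/21; P(at least one brown) = 1 − C(5,3)/C(9,3) = 37/42.
Since 'all 3 brown' ⊆ 'at least one brown', P(all 3 | at least one) = 1/21 / 37/42 = 2/37 ≈ 0.0541.

2/37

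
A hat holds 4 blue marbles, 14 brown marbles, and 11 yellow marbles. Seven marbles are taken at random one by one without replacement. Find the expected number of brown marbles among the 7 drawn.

By linearity of expectation, E[X] = Σ P(draw i is brown); by symmetry each draw (even without replacement) has P(brown) = 14/29.
E[X] = 7 · 14/29 = 98/29 ≈ 3.3793.

98/29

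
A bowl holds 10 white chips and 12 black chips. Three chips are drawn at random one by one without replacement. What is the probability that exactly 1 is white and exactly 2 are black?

Unordered draws without replacement: count favorable combinations over C(22,3).
Favorable = C(10,1) · C(12,2) = 660; total = C(22,3) = 1540.
P = 660/1540 = 3/7 ≈ 0.4286.

3/7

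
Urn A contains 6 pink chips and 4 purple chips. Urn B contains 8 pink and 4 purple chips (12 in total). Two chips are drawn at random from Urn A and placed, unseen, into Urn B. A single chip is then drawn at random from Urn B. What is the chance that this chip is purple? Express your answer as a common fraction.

Condition on how many of the transferred chips are purple (from Urn A: 4 purple of 10; then Urn B has 14 total).
  0 purple: C(4,0)C(6,2)/C(10,2) = 1/3; then P = 4/14
  1 purple: C(4,1)C(6,1)/C(10,2) = 8/15; then P = 5/14
  2 purple: C(4,2)C(6,0)/C(10,2) = 2/15; then P = 6/14
P(purple from Urn B) = 12/35 ≈ 0.3429.

12/35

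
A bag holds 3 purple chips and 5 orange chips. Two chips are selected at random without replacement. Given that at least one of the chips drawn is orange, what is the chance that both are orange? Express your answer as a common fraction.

2/5

P(both orange) = C(5,2)/C(8,2) = 5/14; P(at least one orange) = 1 − C(3,2)/C(8,2) = 25/28.
Since 'both orange' ⊆ 'at least one orange', P(both | at least one) = 5/14 / 25/28 = 2/5 ≈ 0.4000.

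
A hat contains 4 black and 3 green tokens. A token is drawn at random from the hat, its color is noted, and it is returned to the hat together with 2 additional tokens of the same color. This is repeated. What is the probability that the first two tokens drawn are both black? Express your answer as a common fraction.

After a black draw the hat holds 6 black out of 9.
P = (4/7)·(6/9) = 8/21 ≈ 0.3810.

8/21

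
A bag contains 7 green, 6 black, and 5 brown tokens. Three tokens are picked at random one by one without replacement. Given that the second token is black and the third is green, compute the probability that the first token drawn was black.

5/16

P(first=black and the second token is black and the third is green) = (6/18)·(5/17)·(7/16) = 35/816.
P(E) = Σ over first color = 7/136 + 35/816 + 35/816 = 7/51.
By Bayes, P(first=black | E) = 35/816 / 7/51 = 5/16 ≈ 0.3125.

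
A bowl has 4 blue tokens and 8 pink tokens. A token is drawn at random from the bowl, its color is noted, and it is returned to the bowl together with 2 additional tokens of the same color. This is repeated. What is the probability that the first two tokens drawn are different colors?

8/21

Either pink then blue, or blue then pink; after the first draw the total is 14.
P = (8/12)·(4/14) + (4/12)·(8/14) = 8/21 ≈ 0.3810.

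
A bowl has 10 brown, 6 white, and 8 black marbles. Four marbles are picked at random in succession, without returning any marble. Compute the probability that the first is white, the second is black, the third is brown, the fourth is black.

Multiply the conditional probability of each draw in order, without replacement, so each draw removes one from its color and from the total.
P = (6/24) · (8/23) · (10/22) · (7/21) = 10/759 ≈ 0.0132.

10/759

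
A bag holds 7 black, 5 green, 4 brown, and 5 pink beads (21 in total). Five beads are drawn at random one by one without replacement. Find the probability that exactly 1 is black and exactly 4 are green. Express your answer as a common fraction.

Unordered draws without replacement: count favorable combinations over C(21,5).
Favorable = C(7,1) · C(5,4) · C(4,0) · C(5,0) = 35; total = C(21,5) = 20349.
P = 35/20349 = 5/2907 ≈ 0.0017.

5/2907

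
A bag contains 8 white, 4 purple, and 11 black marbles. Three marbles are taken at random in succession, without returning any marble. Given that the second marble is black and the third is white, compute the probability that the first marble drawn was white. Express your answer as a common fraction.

P(first=white and the second marble is black and the third is white) = (8/23)·(11/22)·(7/21) = 4/69.
P(E) = Σ over first color = 4/69 + 16/483 + 40/483 = 4/23.
By Bayes, P(first=white | E) = 4/69 / 4/23 = 1/3 ≈ 0.3333.

1/3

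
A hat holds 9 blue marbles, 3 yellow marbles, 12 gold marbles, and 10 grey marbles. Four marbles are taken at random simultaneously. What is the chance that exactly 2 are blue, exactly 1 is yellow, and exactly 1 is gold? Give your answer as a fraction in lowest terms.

Unordered draws without replacement: count favorable combinations over C(34,4).
Favorable = C(9,2) · C(3,1) · C(12,1) · C(10,0) = 1296; total = C(34,4) = 46376.
P = 1296/46376 = 162/5797 ≈ 0.0279.

162/5797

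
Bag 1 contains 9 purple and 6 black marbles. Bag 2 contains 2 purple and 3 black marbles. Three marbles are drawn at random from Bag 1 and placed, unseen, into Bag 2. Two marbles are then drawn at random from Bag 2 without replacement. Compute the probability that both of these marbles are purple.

Condition on how many of the transferred marbles are purple (from Bag 1: 9 purple of 15; then Bag 2 has 8 total).
  0 purple: C(9,0)C(6,3)/C(15,3) = 4/91; then P = C(2,2)/C(8,2) = 1/28
  1 purple: C(9,1)C(6,2)/C(15,3) = 27/91; then P = C(3,2)/C(8,2) = 3/28
  2 purple: C(9,2)C(6,1)/C(15,3) = 216/455; then P = C(4,2)/C(8,2) = 3/14
  3 purple: C(9,3)C(6,0)/C(15,3) = 12/65; then P = C(5,2)/C(8,2) = 5/14
P(both purple) = 197/980 ≈ 0.2010.

197/980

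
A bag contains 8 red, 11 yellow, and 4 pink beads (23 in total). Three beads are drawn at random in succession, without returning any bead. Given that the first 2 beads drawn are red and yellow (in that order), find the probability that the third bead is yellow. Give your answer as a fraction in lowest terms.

10/21

After removing 1 red, 1 yellow, the bag has 10 yellow out of 21 remaining.
P(third is yellow | given) = 10/21 ≈ 0.4762.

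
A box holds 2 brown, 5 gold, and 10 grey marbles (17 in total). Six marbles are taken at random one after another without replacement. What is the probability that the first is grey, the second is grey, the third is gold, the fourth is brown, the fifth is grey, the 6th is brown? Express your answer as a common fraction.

Multiply the conditional probability of each draw in order, without replacement, so each draw removes one from its color and from the total.
P = (10/17) · (9/16) · (5/15) · (2/14) · (8/13) · (1/12) = 5/6188 ≈ 0.0008.

5/6188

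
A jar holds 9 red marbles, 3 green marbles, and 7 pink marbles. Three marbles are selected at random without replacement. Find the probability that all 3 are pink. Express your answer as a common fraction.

35/969

Unordered draws without replacement: count favorable combinations over C(19,3).
Favorable = C(9,0) · C(3,0) · C(7,3) = 35; total = C(19,3) = 969.
P = 35/969 = 35/969 ≈ 0.0361.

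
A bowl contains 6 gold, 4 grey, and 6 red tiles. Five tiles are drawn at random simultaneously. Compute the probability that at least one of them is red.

Use the complement: P(at least one red) = 1 − P(no red).
P(none) = C(10,5)/C(16,5) = 252/4368.
So P = 1 − 252/4368 = 49/52 ≈ 0.9423.

49/52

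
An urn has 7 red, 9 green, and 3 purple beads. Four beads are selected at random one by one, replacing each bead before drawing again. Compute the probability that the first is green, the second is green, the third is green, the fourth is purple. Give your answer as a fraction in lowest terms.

2187/130321

Multiply the conditional probability of each draw in order, with replacement (the composition resets each draw).
P = (9/19) · (9/19) · (9/19) · (3/19) = 2187/130321 ≈ 0.0168.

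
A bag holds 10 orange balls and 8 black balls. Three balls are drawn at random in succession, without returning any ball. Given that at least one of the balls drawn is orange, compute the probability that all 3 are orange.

3/19

P(all 3 orange) = C(10,3)/C(18,3) = 5/34; P(at least one orange) = 1 − C(8,3)/C(18,3) = 95/102.
Since 'all 3 orange' ⊆ 'at least one orange', P(all 3 | at least one) = 5/34 / 95/102 = 3/19 ≈ 0.1579.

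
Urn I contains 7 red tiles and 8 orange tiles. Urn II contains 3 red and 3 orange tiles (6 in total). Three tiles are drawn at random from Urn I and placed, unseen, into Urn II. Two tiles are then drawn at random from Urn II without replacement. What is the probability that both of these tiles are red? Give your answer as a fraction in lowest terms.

Condition on how many of the transferred tiles are red (from Urn I: 7 red of 15; then Urn II has 9 total).
  0 red: C(7,0)C(8,3)/C(15,3) = 8/65; then P = C(3,2)/C(9,2) = 1/12
  1 red: C(7,1)C(8,2)/C(15,3) = 28/65; then P = C(4,2)/C(9,2) = 1/6
  2 red: C(7,2)C(8,1)/C(15,3) = 24/65; then P = C(5,2)/C(9,2) = 5/18
  3 red: C(7,3)C(8,0)/C(15,3) = 1/13; then P = C(6,2)/C(9,2) = 5/12
P(both red) = 13/60 ≈ 0.2167.

13/60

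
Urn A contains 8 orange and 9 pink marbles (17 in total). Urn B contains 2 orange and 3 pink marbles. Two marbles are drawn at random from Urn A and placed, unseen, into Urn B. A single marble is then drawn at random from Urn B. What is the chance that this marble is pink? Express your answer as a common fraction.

Condition on how many of the transferred marbles are pink (from Urn A: 9 pink of 17; then Urn B has 7 total).
  0 pink: C(9,0)C(8,2)/C(17,2) = 7/34; then P = 3/7
  1 pink: C(9,1)C(8,1)/C(17,2) = 9/17; then P = 4/7
  2 pink: C(9,2)C(8,0)/C(17,2) = 9/34; then P = 5/7
P(pink from Urn B) = 69/119 ≈ 0.5798.

69/119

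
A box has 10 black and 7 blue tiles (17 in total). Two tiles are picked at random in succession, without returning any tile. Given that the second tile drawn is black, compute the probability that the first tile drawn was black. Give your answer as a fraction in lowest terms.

P(first=black and the second tile drawn is black) = (10/17)·(9/16) = 45/136.
P(the second tile drawn is black) = Σ over first color = 45/136 + 35/136 = 10/17.
By Bayes, P(first=black | the second tile drawn is black) = 45/136 / 10/17 = 9/16 ≈ 0.5625.

9/16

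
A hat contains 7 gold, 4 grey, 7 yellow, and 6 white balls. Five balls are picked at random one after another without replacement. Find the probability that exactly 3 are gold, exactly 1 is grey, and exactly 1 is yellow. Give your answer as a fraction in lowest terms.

Unordered draws without replacement: count favorable combinations over C(24,5).
Favorable = C(7,3) · C(4,1) · C(7,1) · C(6,0) = 980; total = C(24,5) = 42504.
P = 980/42504 = 35/1518 ≈ 0.0231.

35/1518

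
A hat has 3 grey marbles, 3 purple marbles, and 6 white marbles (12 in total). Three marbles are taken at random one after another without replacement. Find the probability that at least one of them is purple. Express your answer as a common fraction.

Use the complement: P(at least one purple) = 1 − P(no purple).
P(none) = C(9,3)/C(12,3) = 84/220.
So P = 1 − 84/220 = 34/55 ≈ 0.6182.

34/55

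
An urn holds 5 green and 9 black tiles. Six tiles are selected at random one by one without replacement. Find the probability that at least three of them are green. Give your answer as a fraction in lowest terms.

49/143

Sum the hypergeometric tail for j = 3,…,5 green tiles.
Favorable = C(5,3)·C(9,3) + C(5,4)·C(9,2) + C(5,5)·C(9,1) = 1029; total = C(14,6) = 3003.
P = 1029/3003 = 49/143 ≈ 0.3427.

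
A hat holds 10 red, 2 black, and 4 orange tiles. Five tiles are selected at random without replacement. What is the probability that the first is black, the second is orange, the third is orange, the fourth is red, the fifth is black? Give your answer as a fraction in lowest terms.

Multiply the conditional probability of each draw in order, without replacement, so each draw removes one from its color and from the total.
P = (2/16) · (4/15) · (3/14) · (10/13) · (1/12) = 1/2184 ≈ 0.0005.

1/2184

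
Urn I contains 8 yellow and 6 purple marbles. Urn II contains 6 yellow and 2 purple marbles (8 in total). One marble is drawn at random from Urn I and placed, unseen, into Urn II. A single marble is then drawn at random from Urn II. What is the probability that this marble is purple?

17/63

Condition on how many of the transferred marbles are purple (from Urn I: 6 purple of 14; then Urn II has 9 total).
  0 purple: C(6,0)C(8,1)/C(14,1) = 4/7; then P = 2/9
  1 purple: C(6,1)C(8,0)/C(14,1) = 3/7; then P = 3/9
P(purple from Urn II) = 17/63 ≈ 0.2698.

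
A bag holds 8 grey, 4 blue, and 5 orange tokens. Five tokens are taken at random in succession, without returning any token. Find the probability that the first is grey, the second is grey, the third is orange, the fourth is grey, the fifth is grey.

Multiply the conditional probability of each draw in order, without replacement, so each draw removes one from its color and from the total.
P = (8/17) · (7/16) · (5/15) · (6/14) · (5/13) = 5/442 ≈ 0.0113.

5/442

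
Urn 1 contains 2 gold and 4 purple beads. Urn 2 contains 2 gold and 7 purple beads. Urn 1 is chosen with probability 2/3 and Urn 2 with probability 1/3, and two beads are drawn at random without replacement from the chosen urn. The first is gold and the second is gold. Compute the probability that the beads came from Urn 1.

24/29

P(E | Urn 1) = 1/15; P(E | Urn 2) = 1/36.
P(E) = 2/3·1/15 + 1/3·1/36 = 29/540.
By Bayes' rule, P(Urn 1 | E) = 2/45 / 29/540 = 24/29 ≈ 0.8276.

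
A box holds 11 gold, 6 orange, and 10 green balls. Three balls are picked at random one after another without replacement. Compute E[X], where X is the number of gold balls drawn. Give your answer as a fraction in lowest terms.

11/9

By linearity of expectation, E[X] = Σ P(draw i is gold); by symmetry each draw (even without replacement) has P(gold) = 11/27.
E[X] = 3 · 11/27 = 11/9 ≈ 1.2222.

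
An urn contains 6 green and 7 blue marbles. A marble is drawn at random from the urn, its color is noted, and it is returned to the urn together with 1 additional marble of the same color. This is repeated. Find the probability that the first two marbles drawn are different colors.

Either blue then green, or green then blue; after the first draw the total is 14.
P = (7/13)·(6/14) + (6/13)·(7/14) = 6/13 ≈ 0.4615.

6/13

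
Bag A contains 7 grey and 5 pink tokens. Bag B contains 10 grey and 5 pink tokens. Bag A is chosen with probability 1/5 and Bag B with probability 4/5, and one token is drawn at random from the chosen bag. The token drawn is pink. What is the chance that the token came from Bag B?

P(pink | Bag A) = 5/12; P(pink | Bag B) = 1/3.
P(pink) = 1/5·5/12 + 4/5·1/3 = 7/20.
By Bayes' rule, P(Bag B | pink) = 4/15 / 7/20 = 16/21 ≈ 0.7619.

16/21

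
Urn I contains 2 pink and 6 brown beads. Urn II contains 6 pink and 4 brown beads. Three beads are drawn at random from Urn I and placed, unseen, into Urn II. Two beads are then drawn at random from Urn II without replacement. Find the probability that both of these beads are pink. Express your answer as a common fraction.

183/728

Condition on how many of the transferred beads are pink (from Urn I: 2 pink of 8; then Urn II has 13 total).
  0 pink: C(2,0)C(6,3)/C(8,3) = 5/14; then P = C(6,2)/C(13,2) = 5/26
  1 pink: C(2,1)C(6,2)/C(8,3) = 15/28; then P = C(7,2)/C(13,2) = 7/26
  2 pink: C(2,2)C(6,1)/C(8,3) = 3/28; then P = C(8,2)/C(13,2) = 14/39
P(both pink) = 183/728 ≈ 0.2514.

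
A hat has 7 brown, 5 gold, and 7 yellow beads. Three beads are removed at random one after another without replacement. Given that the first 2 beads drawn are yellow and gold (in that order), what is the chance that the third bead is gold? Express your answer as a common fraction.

4/17

After removing 1 gold, 1 yellow, the hat has 4 gold out of 17 remaining.
P(third is gold | given) = 4/17 ≈ 0.2353.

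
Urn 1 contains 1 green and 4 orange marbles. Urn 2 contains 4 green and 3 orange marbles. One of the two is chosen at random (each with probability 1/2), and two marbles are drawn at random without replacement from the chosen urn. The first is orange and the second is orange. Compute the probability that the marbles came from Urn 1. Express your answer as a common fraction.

21/26

P(E | Urn 1) = 3/5; P(E | Urn 2) = 1/7.
P(E) = 1/2·3/5 + 1/2·1/7 = 13/35.
By Bayes' rule, P(Urn 1 | E) = 3/10 / 13/35 = 21/26 ≈ 0.8077.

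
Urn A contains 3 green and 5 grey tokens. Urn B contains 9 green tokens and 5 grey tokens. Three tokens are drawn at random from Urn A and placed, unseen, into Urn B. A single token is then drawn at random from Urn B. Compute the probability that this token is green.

81/136

Condition on how many of the transferred tokens are green (from Urn A: 3 green of 8; then Urn B has 17 total).
  0 green: C(3,0)C(5,3)/C(8,3) = 5/28; then P = 9/17
  1 green: C(3,1)C(5,2)/C(8,3) = 15/28; then P = 10/17
  2 green: C(3,2)C(5,1)/C(8,3) = 15/56; then P = 11/17
  3 green: C(3,3)C(5,0)/C(8,3) = 1/56; then P = 12/17
P(green from Urn B) = 81/136 ≈ 0.5956.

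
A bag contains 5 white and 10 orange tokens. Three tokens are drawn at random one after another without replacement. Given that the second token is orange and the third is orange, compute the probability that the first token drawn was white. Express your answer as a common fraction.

5/13

P(first=white and the second token is orange and the third is orange) = (5/15)·(10/14)·(9/13) = 15/91.
P(E) = Σ over first color = 15/91 + 24/91 = 3/7.
By Bayes, P(first=white | E) = 15/91 / 3/7 = 5/13 ≈ 0.3846.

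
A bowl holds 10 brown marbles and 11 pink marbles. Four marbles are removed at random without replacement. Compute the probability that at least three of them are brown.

34/133

Sum the hypergeometric tail for j = 3,…,4 brown marbles.
Favorable = C(10,3)·C(11,1) + C(10,4)·C(11,0) = 1530; total = C(21,4) = 5985.
P = 1530/5985 = 34/133 ≈ 0.2556.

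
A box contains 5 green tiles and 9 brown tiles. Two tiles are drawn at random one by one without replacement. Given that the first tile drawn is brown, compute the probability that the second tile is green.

5/13

After removing 1 brown, the box has 5 green out of 13 remaining.
P(second is green | given) = 5/13 ≈ 0.3846.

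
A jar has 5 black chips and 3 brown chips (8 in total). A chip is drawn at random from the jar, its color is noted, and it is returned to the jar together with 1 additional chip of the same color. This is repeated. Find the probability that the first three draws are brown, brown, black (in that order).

1/12

Track the composition after each reinforcement of +1.
P = (3/8) · (4/9) · (5/10) = 1/12 ≈ 0.0833.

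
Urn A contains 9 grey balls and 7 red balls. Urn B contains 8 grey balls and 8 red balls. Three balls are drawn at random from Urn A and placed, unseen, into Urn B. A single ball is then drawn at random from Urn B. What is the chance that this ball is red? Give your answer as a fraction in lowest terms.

Condition on how many of the transferred balls are red (from Urn A: 7 red of 16; then Urn B has 19 total).
  0 red: C(7,0)C(9,3)/C(16,3) = 3/20; then P = 8/19
  1 red: C(7,1)C(9,2)/C(16,3) = 9/20; then P = 9/19
  2 red: C(7,2)C(9,1)/C(16,3) = 27/80; then P = 10/19
  3 red: C(7,3)C(9,0)/C(16,3) = 1/16; then P = 11/19
P(red from Urn B) = 149/304 ≈ 0.4901.

149/304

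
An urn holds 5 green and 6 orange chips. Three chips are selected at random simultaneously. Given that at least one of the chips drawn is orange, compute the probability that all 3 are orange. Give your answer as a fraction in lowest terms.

P(all 3 orange) = C(6,3)/C(11,3) = 4/33; P(at least one orange) = 1 − C(5,3)/C(11,3) = 31/33.
Since 'all 3 orange' ⊆ 'at least one orange', P(all 3 | at least one) = 4/33 / 31/33 = 4/31 ≈ 0.1290.

4/31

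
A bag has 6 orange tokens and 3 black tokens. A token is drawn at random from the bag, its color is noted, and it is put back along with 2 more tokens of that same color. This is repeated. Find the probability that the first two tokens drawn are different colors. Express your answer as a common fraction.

4/11

Either black then orange, or orange then black; after the first draw the total is 11.
P = (3/9)·(6/11) + (6/9)·(3/11) = 4/11 ≈ 0.3636.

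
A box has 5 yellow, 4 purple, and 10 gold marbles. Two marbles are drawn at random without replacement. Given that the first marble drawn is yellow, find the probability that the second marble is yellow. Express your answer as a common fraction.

2/9

After removing 1 yellow, the box has 4 yellow out of 18 remaining.
P(second is yellow | given) = 4/18 = 2/9 ≈ 0.2222.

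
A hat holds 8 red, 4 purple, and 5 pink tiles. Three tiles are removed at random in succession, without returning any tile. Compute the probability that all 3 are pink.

Unordered draws without replacement: count favorable combinations over C(17,3).
Favorable = C(8,0) · C(4,0) · C(5,3) = 10; total = C(17,3) = 680.
P = 10/680 = 1/68 ≈ 0.0147.

1/68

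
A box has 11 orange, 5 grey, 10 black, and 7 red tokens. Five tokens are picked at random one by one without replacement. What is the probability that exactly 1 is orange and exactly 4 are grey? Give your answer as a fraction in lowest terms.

Unordered draws without replacement: count favorable combinations over C(33,5).
Favorable = C(11,1) · C(5,4) · C(10,0) · C(7,0) = 55; total = C(33,5) = 237336.
P = 55/237336 = 5/21576 ≈ 0.0002.

5/21576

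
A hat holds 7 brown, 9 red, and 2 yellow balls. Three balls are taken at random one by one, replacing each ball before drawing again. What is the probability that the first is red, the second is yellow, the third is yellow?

Multiply the conditional probability of each draw in order, with replacement (the composition resets each draw).
P = (9/18) · (2/18) · (2/18) = 1/162 ≈ 0.0062.

1/162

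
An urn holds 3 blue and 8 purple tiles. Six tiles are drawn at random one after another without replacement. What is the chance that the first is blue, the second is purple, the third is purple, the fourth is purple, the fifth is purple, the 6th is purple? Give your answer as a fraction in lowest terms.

2/33

Multiply the conditional probability of each draw in order, without replacement, so each draw removes one from its color and from the total.
P = (3/11) · (8/10) · (7/9) · (6/8) · (5/7) · (4/6) = 2/33 ≈ 0.0606.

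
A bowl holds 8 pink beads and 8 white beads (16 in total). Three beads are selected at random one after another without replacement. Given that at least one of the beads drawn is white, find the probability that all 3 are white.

P(all 3 white) = C(8,3)/C(16,3) = 1/10; P(at least one white) = 1 − C(8,3)/C(16,3) = 9/10.
Since 'all 3 white' ⊆ 'at least one white', P(all 3 | at least one) = 1/10 / 9/10 = 1/9 ≈ 0.1111.

1/9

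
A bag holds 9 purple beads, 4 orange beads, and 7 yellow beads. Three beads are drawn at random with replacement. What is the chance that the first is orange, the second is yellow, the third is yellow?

Multiply the conditional probability of each draw in order, with replacement (the composition resets each draw).
P = (4/20) · (7/20) · (7/20) = 49/2000 ≈ 0.0245.

49/2000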